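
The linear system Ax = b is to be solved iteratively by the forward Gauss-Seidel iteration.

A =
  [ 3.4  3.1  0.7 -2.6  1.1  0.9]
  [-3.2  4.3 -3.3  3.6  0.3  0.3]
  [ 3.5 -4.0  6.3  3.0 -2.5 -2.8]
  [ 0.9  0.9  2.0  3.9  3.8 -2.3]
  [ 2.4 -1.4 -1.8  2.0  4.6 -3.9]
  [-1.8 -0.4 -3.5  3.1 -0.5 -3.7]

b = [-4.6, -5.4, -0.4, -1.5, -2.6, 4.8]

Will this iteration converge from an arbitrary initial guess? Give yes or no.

A = D + L + U where D = diag(3.4, 4.3, 6.3, 3.9, 4.6, -3.7).
Gauss-Seidel: T = -(D+L)⁻¹U, row 0 first, T[0,3] = -(-2.6)/(3.4) = +0.7647; later rows by forward substitution.
  T[0,:] = [+0.0000  -0.9118  -0.2059  +0.7647  -0.3235  -0.2647]
  T[1,:] = [+0.0000  -0.6785  +0.6142  -0.2681  -0.3105  -0.2668]
  T[2,:] = [+0.0000  +0.0757  +0.5044  -1.0713  +0.3794  +0.4221]
  T[3,:] = [+0.0000  +0.3282  -0.3529  +0.4348  -1.0226  +0.4959]
  T[4,:] = [+0.0000  +0.1562  +0.6451  -1.0888  +0.6674  +0.8543]
  T[5,:] = [+0.0000  +0.6991  -0.8262  +1.1817  -1.1149  +0.0583]
eigenvalue magnitudes: 1.6710, 0.5385, 0.5385, 0.5257, 0.5257, 0.0000.
ρ(T) = max|λ| = 1.6710; 1.6710 > 1 ⇒ diverges.

no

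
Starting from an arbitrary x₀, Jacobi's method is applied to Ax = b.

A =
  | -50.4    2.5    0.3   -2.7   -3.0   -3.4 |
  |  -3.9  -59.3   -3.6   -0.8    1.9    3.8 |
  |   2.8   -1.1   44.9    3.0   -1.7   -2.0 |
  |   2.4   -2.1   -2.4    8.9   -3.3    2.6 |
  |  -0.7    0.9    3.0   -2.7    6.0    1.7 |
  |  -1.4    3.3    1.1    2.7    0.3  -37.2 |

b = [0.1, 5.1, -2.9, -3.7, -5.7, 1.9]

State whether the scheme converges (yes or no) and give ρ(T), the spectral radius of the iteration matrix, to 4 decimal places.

Let D = diag(-50.4, -59.3, 44.9, 8.9, 6, -37.2); L, U the strict triangles.
Jacobi: T = -D⁻¹(L+U), T[1,5] = -(3.8)/(-59.3) = +0.0641; T[1,1] = 0.
  T[0,:] = [+0.0000  +0.0496  +0.0060  -0.0536  -0.0595  -0.0675]
  T[1,:] = [-0.0658  +0.0000  -0.0607  -0.0135  +0.0320  +0.0641]
  T[2,:] = [-0.0624  +0.0245  +0.0000  -0.0668  +0.0379  +0.0445]
  T[3,:] = [-0.2697  +0.2360  +0.2697  +0.0000  +0.3708  -0.2921]
  T[4,:] = [+0.1167  -0.1500  -0.5000  +0.4500  +0.0000  -0.2833]
  T[5,:] = [-0.0376  +0.0887  +0.0296  +0.0726  +0.0081  +0.0000]
|eigenvalues of T|: 0.3542, 0.2765, 0.2765, 0.1853, 0.0642, 0.0178.
ρ(T) = max|λ| = 0.3542; 0.3542 < 1: convergent.

yes, ρ = 0.3542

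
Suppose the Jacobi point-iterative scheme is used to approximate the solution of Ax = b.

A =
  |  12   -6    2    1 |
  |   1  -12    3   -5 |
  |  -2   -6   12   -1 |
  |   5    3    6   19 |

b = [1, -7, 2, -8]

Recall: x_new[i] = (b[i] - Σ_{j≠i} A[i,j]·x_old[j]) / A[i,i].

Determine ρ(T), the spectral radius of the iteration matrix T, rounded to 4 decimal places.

A = D + L + U where D = diag(12, -12, 12, 19).
Jacobi T = -D⁻¹(L+U): T[1,0] = -(1)/(-12) = +0.0833; T[1,1] = 0.
  T[0,:] = [+0.0000, +0.5000, -0.1667, -0.0833]
  T[1,:] = [+0.0833, +0.0000, +0.2500, -0.4167]
  T[2,:] = [+0.1667, +0.5000, +0.0000, +0.0833]
  T[3,:] = [-0.2632, -0.1579, -0.3158, +0.0000]
eigenvalue magnitudes: 0.6478, 0.4629, 0.4629, 0.0079.
ρ(T) = max|λ| = 0.6478; 0.6478 < 1, so it converges for any x₀.

0.6478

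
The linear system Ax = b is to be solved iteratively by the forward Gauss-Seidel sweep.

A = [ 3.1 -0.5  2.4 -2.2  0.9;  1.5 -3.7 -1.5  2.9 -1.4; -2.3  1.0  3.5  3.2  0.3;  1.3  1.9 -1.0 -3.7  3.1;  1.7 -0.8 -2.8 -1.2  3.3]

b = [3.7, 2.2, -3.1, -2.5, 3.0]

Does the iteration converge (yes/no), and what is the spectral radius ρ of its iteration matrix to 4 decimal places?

no, ρ = 1.2017

Split A = D + L + U, D = diag(3.1, -3.7, 3.5, -3.7, 3.3).
T_GS = -(D+L)⁻¹U: row 0 first, T[0,1] = -(-0.5)/(3.1) = +0.1613; later rows by forward substitution.
  T[0,:] = [+0.0000, +0.1613, -0.7742, +0.7097, -0.2903]
  T[1,:] = [+0.0000, +0.0654, -0.7193, +1.0715, -0.4961]
  T[2,:] = [+0.0000, +0.0873, -0.3033, -0.7541, -0.1348]
  T[3,:] = [+0.0000, +0.0667, -0.5594, +1.0034, +0.5175]
  T[4,:] = [+0.0000, +0.0311, -0.2363, -0.3808, +0.1031]
eigenvalue magnitudes: 1.2017, 0.3095, 0.3095, 0.2242, 0.0000.
ρ = 1.2017; 1.2017 > 1 ⇒ diverges.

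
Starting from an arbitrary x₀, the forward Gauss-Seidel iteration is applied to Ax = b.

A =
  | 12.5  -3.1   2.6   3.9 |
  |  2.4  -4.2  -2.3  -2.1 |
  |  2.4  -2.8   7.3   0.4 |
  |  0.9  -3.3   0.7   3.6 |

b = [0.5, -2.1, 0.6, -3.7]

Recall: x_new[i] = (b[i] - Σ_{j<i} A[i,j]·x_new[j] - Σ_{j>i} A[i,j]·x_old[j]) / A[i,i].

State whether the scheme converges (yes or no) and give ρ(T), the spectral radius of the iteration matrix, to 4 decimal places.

A = D + L + U where D = diag(12.5, -4.2, 7.3, 3.6).
T_GS = -(D+L)⁻¹U: row 0 first, T[0,3] = -(3.9)/(12.5) = -0.3120; later rows by forward substitution.
  T[0,:] = [+0.0000, +0.2480, -0.2080, -0.3120]
  T[1,:] = [+0.0000, +0.1417, -0.6665, -0.6783]
  T[2,:] = [+0.0000, -0.0272, -0.1873, -0.2124]
  T[3,:] = [+0.0000, +0.0732, -0.5225, -0.5025]
|eigenvalues of T|: 0.6752, 0.0995, 0.0277, 0.0000.
spectral radius ρ = 0.6752; 0.6752 < 1 ⇒ converges.

yes, ρ = 0.6752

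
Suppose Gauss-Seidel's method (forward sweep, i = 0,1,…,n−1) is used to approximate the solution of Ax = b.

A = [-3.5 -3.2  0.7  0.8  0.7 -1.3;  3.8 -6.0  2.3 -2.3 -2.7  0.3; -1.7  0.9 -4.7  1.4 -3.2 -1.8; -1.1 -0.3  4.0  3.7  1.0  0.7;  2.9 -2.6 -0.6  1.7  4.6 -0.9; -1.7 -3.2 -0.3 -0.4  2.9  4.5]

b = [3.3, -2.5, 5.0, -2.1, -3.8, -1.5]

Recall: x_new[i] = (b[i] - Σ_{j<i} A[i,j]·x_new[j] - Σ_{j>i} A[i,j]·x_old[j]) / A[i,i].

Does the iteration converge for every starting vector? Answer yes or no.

no

A = D + L + U where D = diag(-3.5, -6, -4.7, 3.7, 4.6, 4.5).
Gauss-Seidel: T = -(D+L)⁻¹U, row 0 first, T[0,5] = -(-1.3)/(-3.5) = -0.3714; later rows by forward substitution.
  T[0,:] = [+0.0000, -0.9143, +0.2000, +0.2286, +0.2000, -0.3714]
  T[1,:] = [+0.0000, -0.5790, +0.5100, -0.2386, -0.3233, -0.1852]
  T[2,:] = [+0.0000, +0.2198, +0.0253, +0.1695, -0.8151, -0.2841]
  T[3,:] = [+0.0000, -0.5564, +0.0734, -0.1346, +0.6442, -0.0075]
  T[4,:] = [+0.0000, +0.4834, +0.1383, -0.2071, -0.6532, +0.2908]
  T[5,:] = [+0.0000, -1.1035, +0.3573, +0.0495, +0.2695, -0.4791]
moduli |λ_i(T)| = 1.2336, 0.6425, 0.6425, 0.0788, 0.0520, 0.0000.
spectral radius ρ = 1.2336; 1.2336 > 1: divergent.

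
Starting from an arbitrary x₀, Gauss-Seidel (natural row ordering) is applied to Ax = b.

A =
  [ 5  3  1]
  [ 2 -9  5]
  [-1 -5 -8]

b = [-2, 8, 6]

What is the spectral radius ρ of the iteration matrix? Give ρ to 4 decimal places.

0.5095

Split A = D + L + U, D = diag(5, -9, -8).
T_GS = -(D+L)⁻¹U: row 0 first, T[0,2] = -(1)/(5) = -0.2000; later rows by forward substitution.
  T[0,:] = [+0.0000, -0.6000, -0.2000]
  T[1,:] = [+0.0000, -0.1333, +0.5111]
  T[2,:] = [+0.0000, +0.1583, -0.2944]
|roots of det(T-λI)|: 0.5095, 0.0818, 0.0000.
ρ = 0.5095; 0.5095 < 1: convergent.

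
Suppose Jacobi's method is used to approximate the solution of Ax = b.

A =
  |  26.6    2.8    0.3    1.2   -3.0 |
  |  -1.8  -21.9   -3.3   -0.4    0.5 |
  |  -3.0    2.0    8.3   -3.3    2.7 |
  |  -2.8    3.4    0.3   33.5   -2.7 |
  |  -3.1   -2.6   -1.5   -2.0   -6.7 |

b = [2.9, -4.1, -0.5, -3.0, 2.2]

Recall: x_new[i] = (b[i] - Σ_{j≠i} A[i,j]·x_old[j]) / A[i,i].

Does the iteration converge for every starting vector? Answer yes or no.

yes

Let D = diag(26.6, -21.9, 8.3, 33.5, -6.7); L, U the strict triangles.
Jacobi T = -D⁻¹(L+U): T[1,2] = -(-3.3)/(-21.9) = -0.1507; T[1,1] = 0.
  T[0,:] = [+0.0000  -0.1053  -0.0113  -0.0451  +0.1128]
  T[1,:] = [-0.0822  +0.0000  -0.1507  -0.0183  +0.0228]
  T[2,:] = [+0.3614  -0.2410  +0.0000  +0.3976  -0.3253]
  T[3,:] = [+0.0836  -0.1015  -0.0090  +0.0000  +0.0806]
  T[4,:] = [-0.4627  -0.3881  -0.2239  -0.2985  +0.0000]
|λ(T)| sorted: 0.3791, 0.3095, 0.3095, 0.2850, 0.0179.
spectral radius ρ = 0.3791; 0.3791 < 1, so it converges for any x₀.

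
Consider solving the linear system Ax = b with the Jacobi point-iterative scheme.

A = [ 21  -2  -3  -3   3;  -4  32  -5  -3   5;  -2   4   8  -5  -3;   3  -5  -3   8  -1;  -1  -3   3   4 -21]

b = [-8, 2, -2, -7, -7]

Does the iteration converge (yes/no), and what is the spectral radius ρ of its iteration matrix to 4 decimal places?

Diagonal D = diag(21, 32, 8, 8, -21); L, U strict lower/upper.
T_J = -D⁻¹(L+U): T[1,0] = -(-4)/(32) = +0.1250; T[1,1] = 0.
  T[0,:] = [+0.0000, +0.0952, +0.1429, +0.1429, -0.1429]
  T[1,:] = [+0.1250, +0.0000, +0.1562, +0.0938, -0.1562]
  T[2,:] = [+0.2500, -0.5000, +0.0000, +0.6250, +0.3750]
  T[3,:] = [-0.3750, +0.6250, +0.3750, +0.0000, +0.1250]
  T[4,:] = [-0.0476, -0.1429, +0.1429, +0.1905, +0.0000]
moduli |λ_i(T)| = 0.5933, 0.3065, 0.3065, 0.2232, 0.2039.
ρ = 0.5933; 0.5933 < 1: convergent.

yes, ρ = 0.5933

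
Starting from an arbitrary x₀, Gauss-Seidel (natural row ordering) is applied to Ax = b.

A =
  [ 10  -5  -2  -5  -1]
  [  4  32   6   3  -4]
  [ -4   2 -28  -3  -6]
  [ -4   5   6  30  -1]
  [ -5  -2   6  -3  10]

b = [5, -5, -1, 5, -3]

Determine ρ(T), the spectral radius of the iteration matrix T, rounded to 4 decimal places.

0.3967

Write A = D+L+U with D = diag(10, 32, -28, 30, 10).
GS T = -(D+L)⁻¹U: row 0 first, T[0,3] = -(-5)/(10) = +0.5000; later rows by forward substitution.
  T[0,:] = [+0.0000, +0.5000, +0.2000, +0.5000, +0.1000]
  T[1,:] = [+0.0000, -0.0625, -0.2125, -0.1562, +0.1125]
  T[2,:] = [+0.0000, -0.0759, -0.0438, -0.1897, -0.2205]
  T[3,:] = [+0.0000, +0.0923, +0.0708, +0.1307, +0.0720]
  T[4,:] = [+0.0000, +0.3107, +0.1050, +0.3718, +0.2264]
|roots of det(T-λI)|: 0.3967, 0.1518, 0.1518, 0.0183, 0.0000.
ρ = 0.3967; 0.3967 < 1: convergent.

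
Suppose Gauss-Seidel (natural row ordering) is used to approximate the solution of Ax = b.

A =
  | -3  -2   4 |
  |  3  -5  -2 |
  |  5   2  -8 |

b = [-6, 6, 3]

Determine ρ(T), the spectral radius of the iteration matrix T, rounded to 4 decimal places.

Write A = D+L+U with D = diag(-3, -5, -8).
T_GS = -(D+L)⁻¹U: row 0 first, T[0,1] = -(-2)/(-3) = -0.6667; later rows by forward substitution.
  T[0,:] = [+0.0000 -0.6667 +1.3333]
  T[1,:] = [+0.0000 -0.4000 +0.4000]
  T[2,:] = [+0.0000 -0.5167 +0.9333]
|eigenvalues of T|: 0.7543, 0.2210, 0.0000.
ρ = 0.7543; 0.7543 < 1, so it converges for any x₀.

0.7543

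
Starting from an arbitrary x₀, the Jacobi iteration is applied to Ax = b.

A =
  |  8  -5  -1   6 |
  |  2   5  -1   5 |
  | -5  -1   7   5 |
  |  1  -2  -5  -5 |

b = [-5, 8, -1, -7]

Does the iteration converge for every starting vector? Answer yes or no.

no

Let D = diag(8, 5, 7, -5); L, U the strict triangles.
Jacobi: T = -D⁻¹(L+U), T[2,3] = -(5)/(7) = -0.7143; T[2,2] = 0.
  T[0,:] = [+0.0000, +0.6250, +0.1250, -0.7500]
  T[1,:] = [-0.4000, +0.0000, +0.2000, -1.0000]
  T[2,:] = [+0.7143, +0.1429, +0.0000, -0.7143]
  T[3,:] = [+0.2000, -0.4000, -1.0000, +0.0000]
moduli |λ_i(T)| = 1.2706, 0.9359, 0.6849, 0.6849.
spectral radius ρ = 1.2706; 1.2706 > 1 ⇒ diverges.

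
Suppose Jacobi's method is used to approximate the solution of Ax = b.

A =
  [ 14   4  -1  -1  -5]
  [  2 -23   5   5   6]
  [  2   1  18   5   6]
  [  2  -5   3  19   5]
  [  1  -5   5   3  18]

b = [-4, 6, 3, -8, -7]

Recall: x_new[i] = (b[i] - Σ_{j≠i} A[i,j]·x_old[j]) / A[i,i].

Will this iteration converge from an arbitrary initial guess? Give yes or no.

Let D = diag(14, -23, 18, 19, 18); L, U the strict triangles.
Jacobi T = -D⁻¹(L+U): T[1,3] = -(5)/(-23) = +0.2174; T[1,1] = 0.
  T[0,:] = [+0.0000 -0.2857 +0.0714 +0.0714 +0.3571]
  T[1,:] = [+0.0870 +0.0000 +0.2174 +0.2174 +0.2609]
  T[2,:] = [-0.1111 -0.0556 +0.0000 -0.2778 -0.3333]
  T[3,:] = [-0.1053 +0.2632 -0.1579 +0.0000 -0.2632]
  T[4,:] = [-0.0556 +0.2778 -0.2778 -0.1667 +0.0000]
eigenvalue magnitudes: 0.5272, 0.2839, 0.2546, 0.1671, 0.1558.
spectral radius ρ = 0.5272; 0.5272 < 1, so it converges for any x₀.

yes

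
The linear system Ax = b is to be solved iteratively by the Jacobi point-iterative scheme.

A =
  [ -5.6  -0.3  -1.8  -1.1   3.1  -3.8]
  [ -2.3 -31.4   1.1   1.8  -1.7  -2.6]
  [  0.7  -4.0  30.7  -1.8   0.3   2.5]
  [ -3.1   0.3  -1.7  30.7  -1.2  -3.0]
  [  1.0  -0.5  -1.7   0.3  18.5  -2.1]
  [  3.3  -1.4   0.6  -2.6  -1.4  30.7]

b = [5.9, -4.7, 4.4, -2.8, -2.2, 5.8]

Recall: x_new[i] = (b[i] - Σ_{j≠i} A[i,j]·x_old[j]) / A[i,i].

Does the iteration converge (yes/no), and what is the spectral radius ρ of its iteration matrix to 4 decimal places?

Write A = D+L+U with D = diag(-5.6, -31.4, 30.7, 30.7, 18.5, 30.7).
Jacobi T = -D⁻¹(L+U): T[3,1] = -(0.3)/(30.7) = -0.0098; T[3,3] = 0.
  T[0,:] = [+0.0000  -0.0536  -0.3214  -0.1964  +0.5536  -0.6786]
  T[1,:] = [-0.0732  +0.0000  +0.0350  +0.0573  -0.0541  -0.0828]
  T[2,:] = [-0.0228  +0.1303  +0.0000  +0.0586  -0.0098  -0.0814]
  T[3,:] = [+0.1010  -0.0098  +0.0554  +0.0000  +0.0391  +0.0977]
  T[4,:] = [-0.0541  +0.0270  +0.0919  -0.0162  +0.0000  +0.1135]
  T[5,:] = [-0.1075  +0.0456  -0.0195  +0.0847  +0.0456  +0.0000]
|roots of det(T-λI)|: 0.3038, 0.1724, 0.1724, 0.1389, 0.1389, 0.1163.
spectral radius ρ = 0.3038; 0.3038 < 1: convergent.

yes, ρ = 0.3038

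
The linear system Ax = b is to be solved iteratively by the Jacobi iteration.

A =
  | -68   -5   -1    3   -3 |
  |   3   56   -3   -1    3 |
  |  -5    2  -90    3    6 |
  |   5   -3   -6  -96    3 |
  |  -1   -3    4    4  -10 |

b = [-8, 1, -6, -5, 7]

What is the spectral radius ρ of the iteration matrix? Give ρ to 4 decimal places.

0.2680

A = D + L + U where D = diag(-68, 56, -90, -96, -10).
Jacobi: T = -D⁻¹(L+U), T[3,0] = -(5)/(-96) = +0.0521; T[3,3] = 0.
  T[0,:] = [+0.0000  -0.0735  -0.0147  +0.0441  -0.0441]
  T[1,:] = [-0.0536  +0.0000  +0.0536  +0.0179  -0.0536]
  T[2,:] = [-0.0556  +0.0222  +0.0000  +0.0333  +0.0667]
  T[3,:] = [+0.0521  -0.0312  -0.0625  +0.0000  +0.0312]
  T[4,:] = [-0.1000  -0.3000  +0.4000  +0.4000  +0.0000]
|eigenvalues of T|: 0.2680, 0.2040, 0.1185, 0.0547, 0.0002.
ρ = 0.2680; 0.2680 < 1 ⇒ converges.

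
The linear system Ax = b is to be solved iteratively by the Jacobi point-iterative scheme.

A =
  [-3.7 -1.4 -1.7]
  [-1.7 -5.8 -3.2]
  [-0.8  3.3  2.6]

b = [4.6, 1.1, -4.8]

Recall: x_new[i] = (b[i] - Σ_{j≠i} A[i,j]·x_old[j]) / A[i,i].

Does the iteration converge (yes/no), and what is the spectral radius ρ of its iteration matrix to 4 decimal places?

Write A = D+L+U with D = diag(-3.7, -5.8, 2.6).
Jacobi T = -D⁻¹(L+U): T[0,2] = -(-1.7)/(-3.7) = -0.4595; T[0,0] = 0.
  T[0,:] = [+0.0000  -0.3784  -0.4595]
  T[1,:] = [-0.2931  +0.0000  -0.5517]
  T[2,:] = [+0.3077  -1.2692  +0.0000]
eigenvalue magnitudes: 0.8887, 0.7226, 0.1661.
spectral radius ρ = 0.8887; 0.8887 < 1: convergent.

yes, ρ = 0.8887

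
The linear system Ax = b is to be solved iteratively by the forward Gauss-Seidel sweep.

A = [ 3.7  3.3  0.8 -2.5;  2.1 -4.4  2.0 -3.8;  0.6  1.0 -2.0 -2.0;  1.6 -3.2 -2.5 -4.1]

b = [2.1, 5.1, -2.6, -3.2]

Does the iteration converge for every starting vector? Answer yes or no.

no

Let D = diag(3.7, -4.4, -2, -4.1); L, U the strict triangles.
GS T = -(D+L)⁻¹U: row 0 first, T[0,2] = -(0.8)/(3.7) = -0.2162; later rows by forward substitution.
  T[0,:] = [+0.0000 -0.8919 -0.2162 +0.6757]
  T[1,:] = [+0.0000 -0.4257 +0.3514 -0.5412]
  T[2,:] = [+0.0000 -0.4804 +0.1108 -1.0679]
  T[3,:] = [+0.0000 +0.2771 -0.4262 +1.3372]
moduli |λ_i(T)| = 1.4968, 0.3251, 0.3251, 0.0000.
ρ(T) = max|λ| = 1.4968; 1.4968 > 1 ⇒ diverges.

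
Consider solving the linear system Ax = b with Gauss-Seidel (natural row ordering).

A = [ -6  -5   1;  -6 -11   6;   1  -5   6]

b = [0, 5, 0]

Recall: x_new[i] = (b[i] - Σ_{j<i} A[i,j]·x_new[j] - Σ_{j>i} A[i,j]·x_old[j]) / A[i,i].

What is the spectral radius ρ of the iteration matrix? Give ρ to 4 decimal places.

0.8906

Write A = D+L+U with D = diag(-6, -11, 6).
Gauss-Seidel: T = -(D+L)⁻¹U, row 0 first, T[0,2] = -(1)/(-6) = +0.1667; later rows by forward substitution.
  T[0,:] = [+0.0000 -0.8333 +0.1667]
  T[1,:] = [+0.0000 +0.4545 +0.4545]
  T[2,:] = [+0.0000 +0.5177 +0.3510]
|eigenvalues of T|: 0.8906, 0.0851, 0.0000.
ρ = 0.8906; 0.8906 < 1: convergent.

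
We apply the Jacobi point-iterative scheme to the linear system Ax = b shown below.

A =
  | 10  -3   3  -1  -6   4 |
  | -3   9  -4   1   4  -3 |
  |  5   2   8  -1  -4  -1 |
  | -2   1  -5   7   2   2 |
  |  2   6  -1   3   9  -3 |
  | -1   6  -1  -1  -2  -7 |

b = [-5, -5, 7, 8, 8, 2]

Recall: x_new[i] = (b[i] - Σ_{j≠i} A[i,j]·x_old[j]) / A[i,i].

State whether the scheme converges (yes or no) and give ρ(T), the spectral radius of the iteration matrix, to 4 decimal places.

Write A = D+L+U with D = diag(10, 9, 8, 7, 9, -7).
T_J = -D⁻¹(L+U): T[0,4] = -(-6)/(10) = +0.6000; T[0,0] = 0.
  T[0,:] = [+0.0000 +0.3000 -0.3000 +0.1000 +0.6000 -0.4000]
  T[1,:] = [+0.3333 +0.0000 +0.4444 -0.1111 -0.4444 +0.3333]
  T[2,:] = [-0.6250 -0.2500 +0.0000 +0.1250 +0.5000 +0.1250]
  T[3,:] = [+0.2857 -0.1429 +0.7143 +0.0000 -0.2857 -0.2857]
  T[4,:] = [-0.2222 -0.6667 +0.1111 -0.3333 +0.0000 +0.3333]
  T[5,:] = [-0.1429 +0.8571 -0.1429 -0.1429 -0.2857 +0.0000]
eigenvalue magnitudes: 1.2492, 0.6636, 0.6636, 0.5394, 0.3932, 0.3854.
ρ = 1.2492; 1.2492 > 1: divergent.

no, ρ = 1.2492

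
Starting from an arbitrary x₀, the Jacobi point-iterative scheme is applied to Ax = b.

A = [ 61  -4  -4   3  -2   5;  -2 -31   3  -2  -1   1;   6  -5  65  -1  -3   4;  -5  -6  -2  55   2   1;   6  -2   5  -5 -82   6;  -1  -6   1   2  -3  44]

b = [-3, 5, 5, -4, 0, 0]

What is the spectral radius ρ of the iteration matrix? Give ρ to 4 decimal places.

0.1910

Diagonal D = diag(61, -31, 65, 55, -82, 44); L, U strict lower/upper.
T_J = -D⁻¹(L+U): T[1,2] = -(3)/(-31) = +0.0968; T[1,1] = 0.
  T[0,:] = [+0.0000 +0.0656 +0.0656 -0.0492 +0.0328 -0.0820]
  T[1,:] = [-0.0645 +0.0000 +0.0968 -0.0645 -0.0323 +0.0323]
  T[2,:] = [-0.0923 +0.0769 +0.0000 +0.0154 +0.0462 -0.0615]
  T[3,:] = [+0.0909 +0.1091 +0.0364 +0.0000 -0.0364 -0.0182]
  T[4,:] = [+0.0732 -0.0244 +0.0610 -0.0610 +0.0000 +0.0732]
  T[5,:] = [+0.0227 +0.1364 -0.0227 -0.0455 +0.0682 +0.0000]
eigenvalue magnitudes: 0.1910, 0.1459, 0.1459, 0.0971, 0.0586, 0.0399.
ρ(T) = max|λ| = 0.1910; 0.1910 < 1 ⇒ converges.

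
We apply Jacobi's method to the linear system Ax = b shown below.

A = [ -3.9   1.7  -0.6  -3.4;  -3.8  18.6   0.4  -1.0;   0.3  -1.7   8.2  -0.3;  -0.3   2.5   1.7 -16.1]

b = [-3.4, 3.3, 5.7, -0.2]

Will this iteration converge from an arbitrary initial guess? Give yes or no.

Let D = diag(-3.9, 18.6, 8.2, -16.1); L, U the strict triangles.
Jacobi T = -D⁻¹(L+U): T[1,2] = -(0.4)/(18.6) = -0.0215; T[1,1] = 0.
  T[0,:] = [+0.0000  +0.4359  -0.1538  -0.8718]
  T[1,:] = [+0.2043  +0.0000  -0.0215  +0.0538]
  T[2,:] = [-0.0366  +0.2073  +0.0000  +0.0366]
  T[3,:] = [-0.0186  +0.1553  +0.1056  +0.0000]
|λ(T)| sorted: 0.4054, 0.3198, 0.3198, 0.1099.
ρ = 0.4054; 0.4054 < 1 ⇒ converges.

yes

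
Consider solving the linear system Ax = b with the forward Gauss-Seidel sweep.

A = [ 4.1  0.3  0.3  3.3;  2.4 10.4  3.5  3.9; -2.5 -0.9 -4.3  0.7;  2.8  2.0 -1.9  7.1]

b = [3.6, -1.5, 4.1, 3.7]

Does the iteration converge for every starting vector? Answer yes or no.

yes

Diagonal D = diag(4.1, 10.4, -4.3, 7.1); L, U strict lower/upper.
Gauss-Seidel: T = -(D+L)⁻¹U, row 0 first, T[0,3] = -(3.3)/(4.1) = -0.8049; later rows by forward substitution.
  T[0,:] = [+0.0000  -0.0732  -0.0732  -0.8049]
  T[1,:] = [+0.0000  +0.0169  -0.3197  -0.1893]
  T[2,:] = [+0.0000  +0.0390  +0.1094  +0.6704]
  T[3,:] = [+0.0000  +0.0345  +0.1482  +0.5501]
|roots of det(T-λI)|: 0.6862, 0.0531, 0.0434, 0.0000.
spectral radius ρ = 0.6862; 0.6862 < 1, so it converges for any x₀.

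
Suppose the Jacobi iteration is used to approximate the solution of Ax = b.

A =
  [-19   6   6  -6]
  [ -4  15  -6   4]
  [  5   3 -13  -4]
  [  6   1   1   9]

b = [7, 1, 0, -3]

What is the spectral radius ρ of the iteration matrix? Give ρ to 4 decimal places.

0.9247

A = D + L + U where D = diag(-19, 15, -13, 9).
Jacobi T = -D⁻¹(L+U): T[3,0] = -(6)/(9) = -0.6667; T[3,3] = 0.
  T[0,:] = [+0.0000, +0.3158, +0.3158, -0.3158]
  T[1,:] = [+0.2667, +0.0000, +0.4000, -0.2667]
  T[2,:] = [+0.3846, +0.2308, +0.0000, -0.3077]
  T[3,:] = [-0.6667, -0.1111, -0.1111, +0.0000]
eigenvalue magnitudes: 0.9247, 0.4014, 0.2697, 0.2697.
spectral radius ρ = 0.9247; 0.9247 < 1, so it converges for any x₀.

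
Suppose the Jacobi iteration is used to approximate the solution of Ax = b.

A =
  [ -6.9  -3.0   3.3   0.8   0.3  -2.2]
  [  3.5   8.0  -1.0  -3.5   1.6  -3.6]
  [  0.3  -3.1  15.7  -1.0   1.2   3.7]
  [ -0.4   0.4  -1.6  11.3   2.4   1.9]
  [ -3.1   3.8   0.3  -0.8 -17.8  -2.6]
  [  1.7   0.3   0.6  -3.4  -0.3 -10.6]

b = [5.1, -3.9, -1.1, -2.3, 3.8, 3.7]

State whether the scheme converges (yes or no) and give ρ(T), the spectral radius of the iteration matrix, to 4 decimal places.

Diagonal D = diag(-6.9, 8, 15.7, 11.3, -17.8, -10.6); L, U strict lower/upper.
T_J = -D⁻¹(L+U): T[0,1] = -(-3)/(-6.9) = -0.4348; T[0,0] = 0.
  T[0,:] = [+0.0000 -0.4348 +0.4783 +0.1159 +0.0435 -0.3188]
  T[1,:] = [-0.4375 +0.0000 +0.1250 +0.4375 -0.2000 +0.4500]
  T[2,:] = [-0.0191 +0.1975 +0.0000 +0.0637 -0.0764 -0.2357]
  T[3,:] = [+0.0354 -0.0354 +0.1416 +0.0000 -0.2124 -0.1681]
  T[4,:] = [-0.1742 +0.2135 +0.0169 -0.0449 +0.0000 -0.1461]
  T[5,:] = [+0.1604 +0.0283 +0.0566 -0.3208 -0.0283 +0.0000]
|roots of det(T-λI)|: 0.5863, 0.4044, 0.4044, 0.3101, 0.2361, 0.1228.
ρ(T) = max|λ| = 0.5863; 0.5863 < 1: convergent.

yes, ρ = 0.5863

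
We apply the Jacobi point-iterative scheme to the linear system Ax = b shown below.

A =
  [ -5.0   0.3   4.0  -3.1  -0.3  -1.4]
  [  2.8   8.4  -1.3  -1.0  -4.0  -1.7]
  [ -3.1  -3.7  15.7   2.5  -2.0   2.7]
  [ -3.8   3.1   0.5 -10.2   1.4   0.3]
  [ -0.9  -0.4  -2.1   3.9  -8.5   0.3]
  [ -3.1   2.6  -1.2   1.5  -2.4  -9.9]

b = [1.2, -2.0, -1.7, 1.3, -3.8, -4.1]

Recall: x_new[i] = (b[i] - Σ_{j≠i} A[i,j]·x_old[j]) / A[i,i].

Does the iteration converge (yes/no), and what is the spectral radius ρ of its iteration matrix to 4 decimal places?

yes, ρ = 0.8577

Split A = D + L + U, D = diag(-5, 8.4, 15.7, -10.2, -8.5, -9.9).
Jacobi: T = -D⁻¹(L+U), T[5,4] = -(-2.4)/(-9.9) = -0.2424; T[5,5] = 0.
  T[0,:] = [+0.0000 +0.0600 +0.8000 -0.6200 -0.0600 -0.2800]
  T[1,:] = [-0.3333 +0.0000 +0.1548 +0.1190 +0.4762 +0.2024]
  T[2,:] = [+0.1975 +0.2357 +0.0000 -0.1592 +0.1274 -0.1720]
  T[3,:] = [-0.3725 +0.3039 +0.0490 +0.0000 +0.1373 +0.0294]
  T[4,:] = [-0.1059 -0.0471 -0.2471 +0.4588 +0.0000 +0.0353]
  T[5,:] = [-0.3131 +0.2626 -0.1212 +0.1515 -0.2424 +0.0000]
|eigenvalues of T|: 0.8577, 0.5751, 0.3637, 0.3637, 0.2547, 0.0496.
ρ(T) = max|λ| = 0.8577; 0.8577 < 1, so it converges for any x₀.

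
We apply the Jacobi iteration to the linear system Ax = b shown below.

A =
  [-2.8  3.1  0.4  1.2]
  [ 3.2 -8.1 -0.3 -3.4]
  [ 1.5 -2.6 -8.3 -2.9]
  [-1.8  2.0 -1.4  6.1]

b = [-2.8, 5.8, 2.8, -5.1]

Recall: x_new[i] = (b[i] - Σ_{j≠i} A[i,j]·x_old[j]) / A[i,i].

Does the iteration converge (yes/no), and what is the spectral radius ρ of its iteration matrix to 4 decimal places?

yes, ρ = 0.9371

A = D + L + U where D = diag(-2.8, -8.1, -8.3, 6.1).
Jacobi: T = -D⁻¹(L+U), T[1,2] = -(-0.3)/(-8.1) = -0.0370; T[1,1] = 0.
  T[0,:] = [+0.0000 +1.1071 +0.1429 +0.4286]
  T[1,:] = [+0.3951 +0.0000 -0.0370 -0.4198]
  T[2,:] = [+0.1807 -0.3133 +0.0000 -0.3494]
  T[3,:] = [+0.2951 -0.3279 +0.2295 +0.0000]
|eigenvalues of T|: 0.9371, 0.6321, 0.1632, 0.1632.
spectral radius ρ = 0.9371; 0.9371 < 1: convergent.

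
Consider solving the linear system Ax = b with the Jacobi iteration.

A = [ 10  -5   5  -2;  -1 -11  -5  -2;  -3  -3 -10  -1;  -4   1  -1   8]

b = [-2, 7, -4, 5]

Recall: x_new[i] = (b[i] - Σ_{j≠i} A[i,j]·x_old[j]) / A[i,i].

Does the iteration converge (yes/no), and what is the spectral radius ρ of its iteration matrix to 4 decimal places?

yes, ρ = 0.5903

A = D + L + U where D = diag(10, -11, -10, 8).
Jacobi: T = -D⁻¹(L+U), T[0,3] = -(-2)/(10) = +0.2000; T[0,0] = 0.
  T[0,:] = [+0.0000  +0.5000  -0.5000  +0.2000]
  T[1,:] = [-0.0909  +0.0000  -0.4545  -0.1818]
  T[2,:] = [-0.3000  -0.3000  +0.0000  -0.1000]
  T[3,:] = [+0.5000  -0.1250  +0.1250  +0.0000]
|roots of det(T-λI)|: 0.5903, 0.3959, 0.3959, 0.2014.
ρ = 0.5903; 0.5903 < 1 ⇒ converges.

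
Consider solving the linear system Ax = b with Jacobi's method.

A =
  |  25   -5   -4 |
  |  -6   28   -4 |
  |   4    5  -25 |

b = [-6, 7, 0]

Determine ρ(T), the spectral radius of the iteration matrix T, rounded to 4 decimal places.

0.3590

Diagonal D = diag(25, 28, -25); L, U strict lower/upper.
T_J = -D⁻¹(L+U): T[0,1] = -(-5)/(25) = +0.2000; T[0,0] = 0.
  T[0,:] = [+0.0000  +0.2000  +0.1600]
  T[1,:] = [+0.2143  +0.0000  +0.1429]
  T[2,:] = [+0.1600  +0.2000  +0.0000]
|eigenvalues of T|: 0.3590, 0.1990, 0.1600.
ρ = 0.3590; 0.3590 < 1 ⇒ converges.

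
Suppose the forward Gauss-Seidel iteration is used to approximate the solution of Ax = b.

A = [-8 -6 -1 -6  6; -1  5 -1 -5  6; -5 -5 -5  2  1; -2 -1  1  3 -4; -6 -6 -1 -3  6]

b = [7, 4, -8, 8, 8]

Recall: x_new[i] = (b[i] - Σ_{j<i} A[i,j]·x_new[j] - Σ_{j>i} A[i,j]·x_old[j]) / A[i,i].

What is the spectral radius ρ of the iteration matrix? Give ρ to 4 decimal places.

1.2169

Diagonal D = diag(-8, 5, -5, 3, 6); L, U strict lower/upper.
T_GS = -(D+L)⁻¹U: row 0 first, T[0,3] = -(-6)/(-8) = -0.7500; later rows by forward substitution.
  T[0,:] = [+0.0000 -0.7500 -0.1250 -0.7500 +0.7500]
  T[1,:] = [+0.0000 -0.1500 +0.1750 +0.8500 -1.0500]
  T[2,:] = [+0.0000 +0.9000 -0.0500 +0.3000 +0.5000]
  T[3,:] = [+0.0000 -0.8500 -0.0083 -0.3167 +1.3167]
  T[4,:] = [+0.0000 -1.1750 +0.0375 -0.0083 +0.4417]
|roots of det(T-λI)|: 1.2169, 0.8236, 0.8236, 0.0969, 0.0000.
ρ = 1.2169; 1.2169 > 1 ⇒ diverges.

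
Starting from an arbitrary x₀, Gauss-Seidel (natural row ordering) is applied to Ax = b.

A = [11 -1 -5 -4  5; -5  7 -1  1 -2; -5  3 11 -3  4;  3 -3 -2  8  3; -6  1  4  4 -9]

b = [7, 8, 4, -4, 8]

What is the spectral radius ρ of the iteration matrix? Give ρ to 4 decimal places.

0.5052

Let D = diag(11, 7, 11, 8, -9); L, U the strict triangles.
Gauss-Seidel: T = -(D+L)⁻¹U, row 0 first, T[0,3] = -(-4)/(11) = +0.3636; later rows by forward substitution.
  T[0,:] = [+0.0000  +0.0909  +0.4545  +0.3636  -0.4545]
  T[1,:] = [+0.0000  +0.0649  +0.4675  +0.1169  -0.0390]
  T[2,:] = [+0.0000  +0.0236  +0.0791  +0.4061  -0.5596]
  T[3,:] = [+0.0000  -0.0038  +0.0246  +0.0090  -0.3591]
  T[4,:] = [+0.0000  -0.0446  -0.2050  -0.0449  -0.1096]
eigenvalue magnitudes: 0.5052, 0.2375, 0.2375, 0.0311, 0.0000.
spectral radius ρ = 0.5052; 0.5052 < 1, so it converges for any x₀.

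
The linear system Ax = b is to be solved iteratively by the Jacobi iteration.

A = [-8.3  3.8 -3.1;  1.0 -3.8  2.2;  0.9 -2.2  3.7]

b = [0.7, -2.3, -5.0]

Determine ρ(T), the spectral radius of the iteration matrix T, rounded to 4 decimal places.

A = D + L + U where D = diag(-8.3, -3.8, 3.7).
Jacobi: T = -D⁻¹(L+U), T[2,0] = -(0.9)/(3.7) = -0.2432; T[2,2] = 0.
  T[0,:] = [+0.0000, +0.4578, -0.3735]
  T[1,:] = [+0.2632, +0.0000, +0.5789]
  T[2,:] = [-0.2432, +0.5946, +0.0000]
|roots of det(T-λI)|: 0.8380, 0.5890, 0.2490.
ρ(T) = max|λ| = 0.8380; 0.8380 < 1: convergent.

0.8380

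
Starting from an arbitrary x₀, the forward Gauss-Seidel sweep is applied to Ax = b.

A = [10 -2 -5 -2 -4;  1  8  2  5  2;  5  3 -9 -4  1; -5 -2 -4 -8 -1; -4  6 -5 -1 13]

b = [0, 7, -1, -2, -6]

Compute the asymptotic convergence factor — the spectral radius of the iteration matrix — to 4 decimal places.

0.8353

Diagonal D = diag(10, 8, -9, -8, 13); L, U strict lower/upper.
GS T = -(D+L)⁻¹U: row 0 first, T[0,3] = -(-2)/(10) = +0.2000; later rows by forward substitution.
  T[0,:] = [+0.0000  +0.2000  +0.5000  +0.2000  +0.4000]
  T[1,:] = [+0.0000  -0.0250  -0.3125  -0.6500  -0.3000]
  T[2,:] = [+0.0000  +0.1028  +0.1736  -0.5500  +0.2333]
  T[3,:] = [+0.0000  -0.1701  -0.3212  +0.3125  -0.4167]
  T[4,:] = [+0.0000  +0.0995  +0.3401  +0.1740  +0.3192]
moduli |λ_i(T)| = 0.8353, 0.1151, 0.1151, 0.0772, 0.0000.
spectral radius ρ = 0.8353; 0.8353 < 1: convergent.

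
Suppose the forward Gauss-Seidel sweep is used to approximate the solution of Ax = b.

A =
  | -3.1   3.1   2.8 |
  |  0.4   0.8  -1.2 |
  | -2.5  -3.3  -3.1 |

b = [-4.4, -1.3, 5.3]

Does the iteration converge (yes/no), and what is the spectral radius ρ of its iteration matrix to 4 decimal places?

no, ρ = 1.5777

A = D + L + U where D = diag(-3.1, 0.8, -3.1).
GS T = -(D+L)⁻¹U: row 0 first, T[0,1] = -(3.1)/(-3.1) = +1.0000; later rows by forward substitution.
  T[0,:] = [+0.0000, +1.0000, +0.9032]
  T[1,:] = [+0.0000, -0.5000, +1.0484]
  T[2,:] = [+0.0000, -0.2742, -1.8444]
|eigenvalues of T|: 1.5777, 0.7667, 0.0000.
ρ(T) = max|λ| = 1.5777; 1.5777 > 1: divergent.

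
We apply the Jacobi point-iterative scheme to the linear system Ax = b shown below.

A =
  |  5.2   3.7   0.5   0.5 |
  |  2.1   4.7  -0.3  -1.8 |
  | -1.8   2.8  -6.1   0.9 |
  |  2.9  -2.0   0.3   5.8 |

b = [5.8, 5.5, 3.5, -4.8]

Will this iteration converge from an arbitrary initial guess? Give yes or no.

Split A = D + L + U, D = diag(5.2, 4.7, -6.1, 5.8).
Jacobi: T = -D⁻¹(L+U), T[3,1] = -(-2)/(5.8) = +0.3448; T[3,3] = 0.
  T[0,:] = [+0.0000 -0.7115 -0.0962 -0.0962]
  T[1,:] = [-0.4468 +0.0000 +0.0638 +0.3830]
  T[2,:] = [-0.2951 +0.4590 +0.0000 +0.1475]
  T[3,:] = [-0.5000 +0.3448 -0.0517 +0.0000]
|λ(T)| sorted: 0.8757, 0.4291, 0.4291, 0.0416.
spectral radius ρ = 0.8757; 0.8757 < 1: convergent.

yes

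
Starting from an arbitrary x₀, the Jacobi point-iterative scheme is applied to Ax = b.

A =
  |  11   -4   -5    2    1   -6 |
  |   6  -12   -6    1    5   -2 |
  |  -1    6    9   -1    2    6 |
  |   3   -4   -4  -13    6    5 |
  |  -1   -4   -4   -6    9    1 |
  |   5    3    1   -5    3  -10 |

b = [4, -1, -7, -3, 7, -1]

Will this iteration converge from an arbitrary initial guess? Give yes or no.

no

Split A = D + L + U, D = diag(11, -12, 9, -13, 9, -10).
T_J = -D⁻¹(L+U): T[0,1] = -(-4)/(11) = +0.3636; T[0,0] = 0.
  T[0,:] = [+0.0000, +0.3636, +0.4545, -0.1818, -0.0909, +0.5455]
  T[1,:] = [+0.5000, +0.0000, -0.5000, +0.0833, +0.4167, -0.1667]
  T[2,:] = [+0.1111, -0.6667, +0.0000, +0.1111, -0.2222, -0.6667]
  T[3,:] = [+0.2308, -0.3077, -0.3077, +0.0000, +0.4615, +0.3846]
  T[4,:] = [+0.1111, +0.4444, +0.4444, +0.6667, +0.0000, -0.1111]
  T[5,:] = [+0.5000, +0.3000, +0.1000, -0.5000, +0.3000, +0.0000]
|λ(T)| sorted: 1.1894, 0.6298, 0.6298, 0.5591, 0.5591, 0.3043.
ρ(T) = max|λ| = 1.1894; 1.1894 > 1: divergent.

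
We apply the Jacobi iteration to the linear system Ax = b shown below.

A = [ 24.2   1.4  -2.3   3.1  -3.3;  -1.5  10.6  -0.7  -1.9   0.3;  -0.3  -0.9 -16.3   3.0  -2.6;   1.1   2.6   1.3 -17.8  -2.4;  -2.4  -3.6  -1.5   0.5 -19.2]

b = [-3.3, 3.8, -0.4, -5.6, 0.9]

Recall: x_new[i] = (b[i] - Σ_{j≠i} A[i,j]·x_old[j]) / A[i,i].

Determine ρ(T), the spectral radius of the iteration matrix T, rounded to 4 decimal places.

0.2243

Write A = D+L+U with D = diag(24.2, 10.6, -16.3, -17.8, -19.2).
T_J = -D⁻¹(L+U): T[0,4] = -(-3.3)/(24.2) = +0.1364; T[0,0] = 0.
  T[0,:] = [+0.0000  -0.0579  +0.0950  -0.1281  +0.1364]
  T[1,:] = [+0.1415  +0.0000  +0.0660  +0.1792  -0.0283]
  T[2,:] = [-0.0184  -0.0552  +0.0000  +0.1840  -0.1595]
  T[3,:] = [+0.0618  +0.1461  +0.0730  +0.0000  -0.1348]
  T[4,:] = [-0.1250  -0.1875  -0.0781  +0.0260  +0.0000]
moduli |λ_i(T)| = 0.2243, 0.1708, 0.1586, 0.1586, 0.0335.
ρ(T) = max|λ| = 0.2243; 0.2243 < 1 ⇒ converges.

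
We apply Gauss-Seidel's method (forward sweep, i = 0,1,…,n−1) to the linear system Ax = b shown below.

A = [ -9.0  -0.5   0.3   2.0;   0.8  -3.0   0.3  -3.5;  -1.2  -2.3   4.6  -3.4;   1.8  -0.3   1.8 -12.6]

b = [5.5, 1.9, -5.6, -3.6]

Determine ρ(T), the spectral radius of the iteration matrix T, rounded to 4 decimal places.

0.1717

Write A = D+L+U with D = diag(-9, -3, 4.6, -12.6).
Gauss-Seidel: T = -(D+L)⁻¹U, row 0 first, T[0,3] = -(2)/(-9) = +0.2222; later rows by forward substitution.
  T[0,:] = [+0.0000 -0.0556 +0.0333 +0.2222]
  T[1,:] = [+0.0000 -0.0148 +0.1089 -1.1074]
  T[2,:] = [+0.0000 -0.0219 +0.0631 +0.2434]
  T[3,:] = [+0.0000 -0.0107 +0.0112 +0.0929]
|eigenvalues of T|: 0.1717, 0.0756, 0.0452, 0.0000.
ρ = 0.1717; 0.1717 < 1, so it converges for any x₀.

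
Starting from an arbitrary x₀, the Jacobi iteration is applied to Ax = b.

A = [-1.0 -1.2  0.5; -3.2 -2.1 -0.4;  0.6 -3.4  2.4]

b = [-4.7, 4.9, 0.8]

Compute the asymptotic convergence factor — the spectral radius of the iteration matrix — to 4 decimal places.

Write A = D+L+U with D = diag(-1, -2.1, 2.4).
Jacobi: T = -D⁻¹(L+U), T[2,1] = -(-3.4)/(2.4) = +1.4167; T[2,2] = 0.
  T[0,:] = [+0.0000, -1.2000, +0.5000]
  T[1,:] = [-1.5238, +0.0000, -0.1905]
  T[2,:] = [-0.2500, +1.4167, +0.0000]
|λ(T)| sorted: 1.4832, 0.8754, 0.8754.
ρ = 1.4832; 1.4832 > 1 ⇒ diverges.

1.4832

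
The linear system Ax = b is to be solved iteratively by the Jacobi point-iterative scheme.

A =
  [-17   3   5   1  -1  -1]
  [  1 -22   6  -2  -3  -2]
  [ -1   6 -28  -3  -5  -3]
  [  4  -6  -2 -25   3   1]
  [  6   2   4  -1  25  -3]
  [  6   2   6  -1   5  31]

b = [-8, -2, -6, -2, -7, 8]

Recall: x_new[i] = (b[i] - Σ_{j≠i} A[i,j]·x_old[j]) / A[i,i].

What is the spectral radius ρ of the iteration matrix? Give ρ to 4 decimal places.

A = D + L + U where D = diag(-17, -22, -28, -25, 25, 31).
Jacobi T = -D⁻¹(L+U): T[3,5] = -(1)/(-25) = +0.0400; T[3,3] = 0.
  T[0,:] = [+0.0000, +0.1765, +0.2941, +0.0588, -0.0588, -0.0588]
  T[1,:] = [+0.0455, +0.0000, +0.2727, -0.0909, -0.1364, -0.0909]
  T[2,:] = [-0.0357, +0.2143, +0.0000, -0.1071, -0.1786, -0.1071]
  T[3,:] = [+0.1600, -0.2400, -0.0800, +0.0000, +0.1200, +0.0400]
  T[4,:] = [-0.2400, -0.0800, -0.1600, +0.0400, +0.0000, +0.1200]
  T[5,:] = [-0.1935, -0.0645, -0.1935, +0.0323, -0.1613, +0.0000]
|eigenvalues of T|: 0.5291, 0.2462, 0.1964, 0.1964, 0.0438, 0.0418.
ρ = 0.5291; 0.5291 < 1: convergent.

0.5291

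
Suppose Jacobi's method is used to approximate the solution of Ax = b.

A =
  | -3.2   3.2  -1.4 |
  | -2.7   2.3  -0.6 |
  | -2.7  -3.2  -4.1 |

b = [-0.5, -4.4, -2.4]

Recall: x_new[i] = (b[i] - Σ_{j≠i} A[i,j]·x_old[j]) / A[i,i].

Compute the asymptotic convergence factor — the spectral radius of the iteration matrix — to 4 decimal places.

1.2036

Let D = diag(-3.2, 2.3, -4.1); L, U the strict triangles.
Jacobi: T = -D⁻¹(L+U), T[1,2] = -(-0.6)/(2.3) = +0.2609; T[1,1] = 0.
  T[0,:] = [+0.0000  +1.0000  -0.4375]
  T[1,:] = [+1.1739  +0.0000  +0.2609]
  T[2,:] = [-0.6585  -0.7805  +0.0000]
moduli |λ_i(T)| = 1.2036, 1.0164, 0.1872.
ρ(T) = max|λ| = 1.2036; 1.2036 > 1 ⇒ diverges.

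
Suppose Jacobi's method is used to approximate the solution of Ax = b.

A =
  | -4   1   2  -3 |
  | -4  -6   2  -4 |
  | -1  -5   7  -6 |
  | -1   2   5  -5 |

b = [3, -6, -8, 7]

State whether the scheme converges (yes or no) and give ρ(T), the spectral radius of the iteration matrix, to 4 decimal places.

no, ρ = 1.2475

Diagonal D = diag(-4, -6, 7, -5); L, U strict lower/upper.
Jacobi: T = -D⁻¹(L+U), T[3,0] = -(-1)/(-5) = -0.2000; T[3,3] = 0.
  T[0,:] = [+0.0000 +0.2500 +0.5000 -0.7500]
  T[1,:] = [-0.6667 +0.0000 +0.3333 -0.6667]
  T[2,:] = [+0.1429 +0.7143 +0.0000 +0.8571]
  T[3,:] = [-0.2000 +0.4000 +1.0000 +0.0000]
moduli |λ_i(T)| = 1.2475, 0.8598, 0.5828, 0.5828.
ρ = 1.2475; 1.2475 > 1, so it fails to converge.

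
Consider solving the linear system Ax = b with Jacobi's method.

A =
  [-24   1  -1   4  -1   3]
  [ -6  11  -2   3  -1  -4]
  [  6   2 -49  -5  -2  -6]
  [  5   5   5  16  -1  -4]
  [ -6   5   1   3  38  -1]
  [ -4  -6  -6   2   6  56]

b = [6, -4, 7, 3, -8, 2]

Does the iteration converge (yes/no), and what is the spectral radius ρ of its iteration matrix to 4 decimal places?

yes, ρ = 0.3543

A = D + L + U where D = diag(-24, 11, -49, 16, 38, 56).
Jacobi: T = -D⁻¹(L+U), T[1,0] = -(-6)/(11) = +0.5455; T[1,1] = 0.
  T[0,:] = [+0.0000 +0.0417 -0.0417 +0.1667 -0.0417 +0.1250]
  T[1,:] = [+0.5455 +0.0000 +0.1818 -0.2727 +0.0909 +0.3636]
  T[2,:] = [+0.1224 +0.0408 +0.0000 -0.1020 -0.0408 -0.1224]
  T[3,:] = [-0.3125 -0.3125 -0.3125 +0.0000 +0.0625 +0.2500]
  T[4,:] = [+0.1579 -0.1316 -0.0263 -0.0789 +0.0000 +0.0263]
  T[5,:] = [+0.0714 +0.1071 +0.1071 -0.0357 -0.1071 +0.0000]
moduli |λ_i(T)| = 0.3543, 0.2985, 0.2297, 0.2297, 0.1432, 0.1432.
ρ(T) = max|λ| = 0.3543; 0.3543 < 1: convergent.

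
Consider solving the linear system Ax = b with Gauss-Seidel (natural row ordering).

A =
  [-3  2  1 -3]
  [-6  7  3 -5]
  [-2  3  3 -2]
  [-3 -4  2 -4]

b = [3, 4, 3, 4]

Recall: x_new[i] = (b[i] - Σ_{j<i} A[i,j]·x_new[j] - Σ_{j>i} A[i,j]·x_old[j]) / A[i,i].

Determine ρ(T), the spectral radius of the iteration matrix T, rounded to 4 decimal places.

1.2602

Write A = D+L+U with D = diag(-3, 7, 3, -4).
Gauss-Seidel: T = -(D+L)⁻¹U, row 0 first, T[0,2] = -(1)/(-3) = +0.3333; later rows by forward substitution.
  T[0,:] = [+0.0000, +0.6667, +0.3333, -1.0000]
  T[1,:] = [+0.0000, +0.5714, -0.1429, -0.1429]
  T[2,:] = [+0.0000, -0.1270, +0.3651, +0.1429]
  T[3,:] = [+0.0000, -1.1349, +0.0754, +0.9643]
|roots of det(T-λI)|: 1.2602, 0.3367, 0.3367, 0.0000.
ρ = 1.2602; 1.2602 > 1 ⇒ diverges.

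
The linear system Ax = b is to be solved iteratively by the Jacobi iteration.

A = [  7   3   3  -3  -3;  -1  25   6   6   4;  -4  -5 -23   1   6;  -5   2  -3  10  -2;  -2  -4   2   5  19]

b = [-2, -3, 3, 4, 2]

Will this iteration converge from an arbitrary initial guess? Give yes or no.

Let D = diag(7, 25, -23, 10, 19); L, U the strict triangles.
Jacobi T = -D⁻¹(L+U): T[4,3] = -(5)/(19) = -0.2632; T[4,4] = 0.
  T[0,:] = [+0.0000, -0.4286, -0.4286, +0.4286, +0.4286]
  T[1,:] = [+0.0400, +0.0000, -0.2400, -0.2400, -0.1600]
  T[2,:] = [-0.1739, -0.2174, +0.0000, +0.0435, +0.2609]
  T[3,:] = [+0.5000, -0.2000, +0.3000, +0.0000, +0.2000]
  T[4,:] = [+0.1053, +0.2105, -0.1053, -0.2632, +0.0000]
moduli |λ_i(T)| = 0.5984, 0.4579, 0.3596, 0.3596, 0.3256.
spectral radius ρ = 0.5984; 0.5984 < 1: convergent.

yes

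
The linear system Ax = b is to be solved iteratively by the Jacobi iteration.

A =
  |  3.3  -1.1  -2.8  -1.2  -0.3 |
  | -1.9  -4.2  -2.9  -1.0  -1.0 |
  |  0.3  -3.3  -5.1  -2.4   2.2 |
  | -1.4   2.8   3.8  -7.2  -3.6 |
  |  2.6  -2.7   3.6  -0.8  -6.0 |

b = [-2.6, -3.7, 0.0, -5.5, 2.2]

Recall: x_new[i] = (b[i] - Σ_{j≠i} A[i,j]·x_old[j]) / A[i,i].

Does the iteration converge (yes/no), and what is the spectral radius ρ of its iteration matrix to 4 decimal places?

Write A = D+L+U with D = diag(3.3, -4.2, -5.1, -7.2, -6).
Jacobi T = -D⁻¹(L+U): T[4,1] = -(-2.7)/(-6) = -0.4500; T[4,4] = 0.
  T[0,:] = [+0.0000, +0.3333, +0.8485, +0.3636, +0.0909]
  T[1,:] = [-0.4524, +0.0000, -0.6905, -0.2381, -0.2381]
  T[2,:] = [+0.0588, -0.6471, +0.0000, -0.4706, +0.4314]
  T[3,:] = [-0.1944, +0.3889, +0.5278, +0.0000, -0.5000]
  T[4,:] = [+0.4333, -0.4500, +0.6000, -0.1333, +0.0000]
|eigenvalues of T|: 1.1981, 0.7908, 0.7908, 0.4716, 0.0974.
ρ(T) = max|λ| = 1.1981; 1.1981 > 1, so it fails to converge.

no, ρ = 1.1981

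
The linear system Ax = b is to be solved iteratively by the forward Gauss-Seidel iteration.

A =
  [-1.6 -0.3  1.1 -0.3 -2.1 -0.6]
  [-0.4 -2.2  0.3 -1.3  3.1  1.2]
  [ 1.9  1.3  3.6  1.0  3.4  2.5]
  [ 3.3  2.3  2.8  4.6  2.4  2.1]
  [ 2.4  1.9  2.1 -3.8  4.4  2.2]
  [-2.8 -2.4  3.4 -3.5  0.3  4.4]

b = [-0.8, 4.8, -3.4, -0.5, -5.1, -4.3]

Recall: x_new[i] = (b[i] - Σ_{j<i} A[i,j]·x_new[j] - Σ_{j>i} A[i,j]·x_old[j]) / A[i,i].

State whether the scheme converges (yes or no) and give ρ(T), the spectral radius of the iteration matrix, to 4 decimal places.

no, ρ = 1.1559

Diagonal D = diag(-1.6, -2.2, 3.6, 4.6, 4.4, 4.4); L, U strict lower/upper.
Gauss-Seidel: T = -(D+L)⁻¹U, row 0 first, T[0,3] = -(-0.3)/(-1.6) = -0.1875; later rows by forward substitution.
  T[0,:] = [+0.0000 -0.1875 +0.6875 -0.1875 -1.3125 -0.3750]
  T[1,:] = [+0.0000 +0.0341 +0.0114 -0.5568 +1.6477 +0.6136]
  T[2,:] = [+0.0000 +0.0866 -0.3670 +0.0223 -0.8467 -0.7181]
  T[3,:] = [+0.0000 +0.0647 -0.2755 +0.3994 +0.1114 -0.0572]
  T[4,:] = [+0.0000 +0.1021 -0.4427 +0.6770 +0.5047 -0.2671]
  T[5,:] = [+0.0000 -0.1232 +0.5383 -0.1687 +0.7720 +0.6237]
|λ(T)| sorted: 1.1559, 0.5460, 0.5460, 0.1408, 0.0243, 0.0000.
ρ = 1.1559; 1.1559 > 1 ⇒ diverges.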